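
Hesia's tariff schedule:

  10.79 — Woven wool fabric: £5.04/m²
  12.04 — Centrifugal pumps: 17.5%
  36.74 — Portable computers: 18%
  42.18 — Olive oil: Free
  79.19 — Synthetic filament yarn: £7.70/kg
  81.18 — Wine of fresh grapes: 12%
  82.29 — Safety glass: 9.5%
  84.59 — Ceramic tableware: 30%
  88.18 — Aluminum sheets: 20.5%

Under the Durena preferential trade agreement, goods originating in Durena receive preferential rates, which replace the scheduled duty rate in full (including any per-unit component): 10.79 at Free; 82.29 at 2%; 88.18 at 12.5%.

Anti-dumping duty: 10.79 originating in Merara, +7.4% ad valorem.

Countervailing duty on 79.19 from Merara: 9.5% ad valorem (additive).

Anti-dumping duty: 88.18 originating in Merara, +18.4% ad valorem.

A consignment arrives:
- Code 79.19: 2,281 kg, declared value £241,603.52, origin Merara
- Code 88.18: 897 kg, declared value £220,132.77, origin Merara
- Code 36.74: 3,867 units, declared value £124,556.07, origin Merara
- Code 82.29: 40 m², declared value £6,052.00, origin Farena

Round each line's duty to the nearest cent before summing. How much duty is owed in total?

£149,142.71

Line 1 (79.19, Merara, 2,281 kg, £241,603.52):
Base rate for 79.19 is £7.70/kg.
Additional duty on 79.19 from Merara: +9.5% ad valorem. Applied ad valorem rate = 9.5%.
Duty = £241,603.52 × 9.5% + 2,281 × £7.70 = £40,516.03.
Line 2 (88.18, Merara, 897 kg, £220,132.77):
Base rate for 88.18 is 20.5%.
88.18 has an FTA preferential rate, but origin Merara is not Durena; base rate stands.
Additional duty on 88.18 from Merara: +18.4%. Applied ad valorem rate: 20.5% + 18.4% = 38.9%.
Duty = £220,132.77 × 38.9% = £85,631.65.
Line 3 (36.74, Merara, 3,867 units, £124,556.07):
Base rate for 36.74 is 18%.
Duty = £124,556.07 × 18% = £22,420.09.
Line 4 (82.29, Farena, 40 m², £6,052.00):
Base rate for 82.29 is 9.5%.
82.29 has an FTA preferential rate, but origin Farena is not Durena; base rate stands.
Duty = £6,052.00 × 9.5% = £574.94.
Total = £40,516.03 + £85,631.65 + £22,420.09 + £574.94 = £149,142.71.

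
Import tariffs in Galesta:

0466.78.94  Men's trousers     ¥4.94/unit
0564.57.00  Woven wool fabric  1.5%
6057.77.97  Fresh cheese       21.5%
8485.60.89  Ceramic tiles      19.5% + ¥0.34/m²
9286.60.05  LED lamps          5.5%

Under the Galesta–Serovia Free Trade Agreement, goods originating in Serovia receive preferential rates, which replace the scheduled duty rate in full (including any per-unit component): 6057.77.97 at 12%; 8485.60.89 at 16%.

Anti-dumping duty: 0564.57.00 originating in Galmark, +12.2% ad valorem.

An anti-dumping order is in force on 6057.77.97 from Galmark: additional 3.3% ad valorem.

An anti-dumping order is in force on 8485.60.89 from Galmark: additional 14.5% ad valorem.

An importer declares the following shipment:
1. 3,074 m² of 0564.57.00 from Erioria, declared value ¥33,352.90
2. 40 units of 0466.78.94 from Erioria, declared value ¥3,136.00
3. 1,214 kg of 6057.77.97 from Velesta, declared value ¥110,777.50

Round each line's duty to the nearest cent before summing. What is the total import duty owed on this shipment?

Line 1 (0564.57.00, Erioria, 3,074 m², ¥33,352.90):
Base rate for 0564.57.00 is 1.5%.
The additional-duty order on 0564.57.00 targets Galmark, not Erioria; it does not apply.
Duty = ¥33,352.90 × 1.5% = ¥500.29.
Line 2 (0466.78.94, Erioria, 40 units, ¥3,136.00):
Base rate for 0466.78.94 is ¥4.94/unit.
Duty = 40 × ¥4.94 = ¥197.60.
Line 3 (6057.77.97, Velesta, 1,214 kg, ¥110,777.50):
Base rate for 6057.77.97 is 21.5%.
6057.77.97 has an FTA preferential rate, but origin Velesta is not Serovia; base rate stands.
The additional-duty order on 6057.77.97 targets Galmark, not Velesta; it does not apply.
Duty = ¥110,777.50 × 21.5% = ¥23,817.16.
Total = ¥500.29 + ¥197.60 + ¥23,817.16 = ¥24,515.05.

¥24,515.05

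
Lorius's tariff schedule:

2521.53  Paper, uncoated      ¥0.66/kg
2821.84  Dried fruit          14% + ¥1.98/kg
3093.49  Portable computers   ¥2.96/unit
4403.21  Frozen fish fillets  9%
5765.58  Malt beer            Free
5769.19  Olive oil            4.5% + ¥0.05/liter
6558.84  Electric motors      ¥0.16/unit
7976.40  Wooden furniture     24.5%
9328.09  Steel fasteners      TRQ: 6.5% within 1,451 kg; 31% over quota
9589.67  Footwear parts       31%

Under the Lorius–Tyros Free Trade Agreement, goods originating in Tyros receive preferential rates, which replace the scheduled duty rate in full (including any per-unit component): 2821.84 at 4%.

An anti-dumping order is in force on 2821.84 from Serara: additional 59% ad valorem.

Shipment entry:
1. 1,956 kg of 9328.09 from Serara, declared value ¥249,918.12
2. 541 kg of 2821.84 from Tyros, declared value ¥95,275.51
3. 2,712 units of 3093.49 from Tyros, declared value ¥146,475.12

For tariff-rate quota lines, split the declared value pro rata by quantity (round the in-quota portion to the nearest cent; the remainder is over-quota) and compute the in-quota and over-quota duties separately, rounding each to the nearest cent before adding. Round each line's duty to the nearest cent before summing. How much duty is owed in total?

¥43,891.56

Line 1 (9328.09, Serara, 1,956 kg, ¥249,918.12):
Code 9328.09 is under a tariff-rate quota (threshold 1,451 kg). In-quota: 1,451 kg at 6.5%; over-quota: 505 kg at 31%.
Pro-rata value split: in-quota = ¥249,918.12 × 1,451/1,956 = ¥185,394.27; over-quota = ¥249,918.12 − ¥185,394.27 = ¥64,523.85.
In-quota duty = ¥185,394.27 × 6.5% = ¥12,050.63. Over-quota duty = ¥64,523.85 × 31% = ¥20,002.39.
Line duty = ¥12,050.63 + ¥20,002.39 = ¥32,053.02.
Line 2 (2821.84, Tyros, 541 kg, ¥95,275.51):
Base rate for 2821.84 is 14% + ¥1.98/kg.
Origin Tyros qualifies under the Lorius–Tyros agreement and 2821.84 is covered: preferential rate 4% applies instead.
The additional-duty order on 2821.84 targets Serara, not Tyros; it does not apply.
Duty = ¥95,275.51 × 4% = ¥3,811.02.
Line 3 (3093.49, Tyros, 2,712 units, ¥146,475.12):
Base rate for 3093.49 is ¥2.96/unit.
Origin Tyros is the FTA partner but 3093.49 is not on the preference list; base rate stands.
Duty = 2,712 × ¥2.96 = ¥8,027.52.
Total = ¥32,053.02 + ¥3,811.02 + ¥8,027.52 = ¥43,891.56.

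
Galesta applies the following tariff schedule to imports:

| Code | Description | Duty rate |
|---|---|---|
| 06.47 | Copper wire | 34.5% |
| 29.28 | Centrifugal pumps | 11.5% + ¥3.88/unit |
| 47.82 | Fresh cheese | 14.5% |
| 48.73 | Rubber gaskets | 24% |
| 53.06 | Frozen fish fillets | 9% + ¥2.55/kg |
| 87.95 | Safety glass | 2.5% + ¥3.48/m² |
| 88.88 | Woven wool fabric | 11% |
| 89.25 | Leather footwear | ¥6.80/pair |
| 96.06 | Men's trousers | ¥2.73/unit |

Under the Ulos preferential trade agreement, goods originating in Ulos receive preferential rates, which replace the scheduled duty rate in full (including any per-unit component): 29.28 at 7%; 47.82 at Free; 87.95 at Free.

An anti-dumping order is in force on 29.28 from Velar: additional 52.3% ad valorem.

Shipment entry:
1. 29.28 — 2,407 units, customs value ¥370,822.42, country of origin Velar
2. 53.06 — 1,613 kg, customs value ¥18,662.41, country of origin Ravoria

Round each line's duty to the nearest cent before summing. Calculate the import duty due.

¥251,716.63

Line 1 (29.28, Velar, 2,407 units, ¥370,822.42):
Base rate for 29.28 is 11.5% + ¥3.88/unit.
29.28 has an FTA preferential rate, but origin Velar is not Ulos; base rate stands.
Additional duty on 29.28 from Velar: +52.3%. Applied ad valorem rate: 11.5% + 52.3% = 63.8%.
Duty = ¥370,822.42 × 63.8% + 2,407 × ¥3.88 = ¥245,923.86.
Line 2 (53.06, Ravoria, 1,613 kg, ¥18,662.41):
Base rate for 53.06 is 9% + ¥2.55/kg.
Duty = ¥18,662.41 × 9% + 1,613 × ¥2.55 = ¥5,792.77.
Total = ¥245,923.86 + ¥5,792.77 = ¥251,716.63.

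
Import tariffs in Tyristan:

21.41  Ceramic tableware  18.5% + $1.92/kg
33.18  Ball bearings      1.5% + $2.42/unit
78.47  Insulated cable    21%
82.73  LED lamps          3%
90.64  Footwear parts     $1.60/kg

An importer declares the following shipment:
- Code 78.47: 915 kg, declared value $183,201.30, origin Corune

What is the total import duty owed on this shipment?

$38,472.27

Line 1 (78.47, Corune, 915 kg, $183,201.30):
Base rate for 78.47 is 21%.
Duty = $183,201.30 × 21% = $38,472.27.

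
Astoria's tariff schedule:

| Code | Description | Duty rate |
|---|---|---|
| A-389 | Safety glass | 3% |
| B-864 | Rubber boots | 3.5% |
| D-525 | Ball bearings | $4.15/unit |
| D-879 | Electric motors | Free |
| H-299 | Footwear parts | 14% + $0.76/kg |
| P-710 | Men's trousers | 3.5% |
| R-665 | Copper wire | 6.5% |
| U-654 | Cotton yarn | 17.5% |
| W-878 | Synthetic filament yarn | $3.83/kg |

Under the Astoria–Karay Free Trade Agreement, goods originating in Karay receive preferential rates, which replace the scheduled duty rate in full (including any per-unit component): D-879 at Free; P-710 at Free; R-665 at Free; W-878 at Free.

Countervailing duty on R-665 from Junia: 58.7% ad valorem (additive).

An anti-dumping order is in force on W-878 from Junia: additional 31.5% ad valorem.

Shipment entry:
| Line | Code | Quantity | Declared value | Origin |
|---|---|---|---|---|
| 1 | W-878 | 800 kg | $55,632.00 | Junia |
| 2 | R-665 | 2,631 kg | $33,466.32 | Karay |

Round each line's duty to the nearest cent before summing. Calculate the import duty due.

Line 1 (W-878, Junia, 800 kg, $55,632.00):
Base rate for W-878 is $3.83/kg.
W-878 has an FTA preferential rate, but origin Junia is not Karay; base rate stands.
Additional duty on W-878 from Junia: +31.5% ad valorem. Applied ad valorem rate = 31.5%.
Duty = $55,632.00 × 31.5% + 800 × $3.83 = $20,588.08.
Line 2 (R-665, Karay, 2,631 kg, $33,466.32):
Base rate for R-665 is 6.5%.
Origin Karay qualifies under the Astoria–Karay agreement and R-665 is covered: preferential rate Free applies instead.
The additional-duty order on R-665 targets Junia, not Karay; it does not apply.
Duty = $33,466.32 × 0% = $0.00.
Total = $20,588.08 + $0.00 = $20,588.08.

$20,588.08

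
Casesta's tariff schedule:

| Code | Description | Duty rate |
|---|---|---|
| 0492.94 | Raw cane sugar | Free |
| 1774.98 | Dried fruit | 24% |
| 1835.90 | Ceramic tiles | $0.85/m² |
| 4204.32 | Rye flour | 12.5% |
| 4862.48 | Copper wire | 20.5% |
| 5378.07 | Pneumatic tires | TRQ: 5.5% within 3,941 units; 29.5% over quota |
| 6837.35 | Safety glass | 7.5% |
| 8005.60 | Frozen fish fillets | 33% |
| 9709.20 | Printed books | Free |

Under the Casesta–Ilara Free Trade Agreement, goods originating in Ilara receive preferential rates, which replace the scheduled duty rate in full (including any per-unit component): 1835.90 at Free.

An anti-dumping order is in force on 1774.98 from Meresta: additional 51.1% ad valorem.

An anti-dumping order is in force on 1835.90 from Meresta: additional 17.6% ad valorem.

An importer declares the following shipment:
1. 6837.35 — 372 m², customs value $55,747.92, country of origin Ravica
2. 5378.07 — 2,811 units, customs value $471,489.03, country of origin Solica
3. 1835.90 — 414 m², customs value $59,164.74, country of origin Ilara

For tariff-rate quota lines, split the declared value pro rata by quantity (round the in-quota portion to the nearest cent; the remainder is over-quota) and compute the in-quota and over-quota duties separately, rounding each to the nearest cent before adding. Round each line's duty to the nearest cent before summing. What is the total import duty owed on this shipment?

$30,112.99

Line 1 (6837.35, Ravica, 372 m², $55,747.92):
Base rate for 6837.35 is 7.5%.
Duty = $55,747.92 × 7.5% = $4,181.09.
Line 2 (5378.07, Solica, 2,811 units, $471,489.03):
Code 5378.07 is under a tariff-rate quota (threshold 3,941 units). Quantity 2,811 units is within the quota, so the in-quota rate 5.5% applies to the full value.
Duty = $471,489.03 × 5.5% = $25,931.90.
Line 3 (1835.90, Ilara, 414 m², $59,164.74):
Base rate for 1835.90 is $0.85/m².
Origin Ilara qualifies under the Casesta–Ilara agreement and 1835.90 is covered: preferential rate Free applies instead.
The additional-duty order on 1835.90 targets Meresta, not Ilara; it does not apply.
Duty = $59,164.74 × 0% = $0.00.
Total = $4,181.09 + $25,931.90 + $0.00 = $30,112.99.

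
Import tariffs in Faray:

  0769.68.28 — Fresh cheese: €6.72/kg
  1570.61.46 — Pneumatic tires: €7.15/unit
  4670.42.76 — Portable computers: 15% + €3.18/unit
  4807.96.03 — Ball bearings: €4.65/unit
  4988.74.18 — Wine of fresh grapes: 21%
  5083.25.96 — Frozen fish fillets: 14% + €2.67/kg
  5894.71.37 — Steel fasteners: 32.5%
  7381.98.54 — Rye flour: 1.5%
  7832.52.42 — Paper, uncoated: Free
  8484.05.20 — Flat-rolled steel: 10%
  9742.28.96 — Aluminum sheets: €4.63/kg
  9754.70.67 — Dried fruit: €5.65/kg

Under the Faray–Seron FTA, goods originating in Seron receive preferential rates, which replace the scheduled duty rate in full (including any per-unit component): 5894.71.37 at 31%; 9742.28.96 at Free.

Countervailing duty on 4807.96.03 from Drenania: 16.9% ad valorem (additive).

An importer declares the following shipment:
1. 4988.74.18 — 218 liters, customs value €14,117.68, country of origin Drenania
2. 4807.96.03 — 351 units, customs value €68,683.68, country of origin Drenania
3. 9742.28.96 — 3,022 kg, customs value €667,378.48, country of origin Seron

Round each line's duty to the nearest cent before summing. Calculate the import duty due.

€16,204.40

Line 1 (4988.74.18, Drenania, 218 liters, €14,117.68):
Base rate for 4988.74.18 is 21%.
Duty = €14,117.68 × 21% = €2,964.71.
Line 2 (4807.96.03, Drenania, 351 units, €68,683.68):
Base rate for 4807.96.03 is €4.65/unit.
Additional duty on 4807.96.03 from Drenania: +16.9% ad valorem. Applied ad valorem rate = 16.9%.
Duty = €68,683.68 × 16.9% + 351 × €4.65 = €13,239.69.
Line 3 (9742.28.96, Seron, 3,022 kg, €667,378.48):
Base rate for 9742.28.96 is €4.63/kg.
Origin Seron qualifies under the Faray–Seron agreement and 9742.28.96 is covered: preferential rate Free applies instead.
Duty = €667,378.48 × 0% = €0.00.
Total = €2,964.71 + €13,239.69 + €0.00 = €16,204.40.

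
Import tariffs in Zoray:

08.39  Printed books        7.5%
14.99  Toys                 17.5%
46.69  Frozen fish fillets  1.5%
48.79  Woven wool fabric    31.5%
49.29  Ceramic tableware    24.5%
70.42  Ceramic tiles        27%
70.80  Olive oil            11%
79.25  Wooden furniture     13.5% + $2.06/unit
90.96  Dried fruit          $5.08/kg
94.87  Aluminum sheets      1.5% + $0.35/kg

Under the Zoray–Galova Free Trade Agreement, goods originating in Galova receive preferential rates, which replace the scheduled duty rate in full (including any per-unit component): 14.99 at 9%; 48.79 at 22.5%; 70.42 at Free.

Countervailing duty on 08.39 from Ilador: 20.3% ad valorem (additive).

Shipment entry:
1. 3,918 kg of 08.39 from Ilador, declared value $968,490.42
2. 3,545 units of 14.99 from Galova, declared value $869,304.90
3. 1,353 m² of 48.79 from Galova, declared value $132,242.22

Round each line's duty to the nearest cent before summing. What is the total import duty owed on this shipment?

$377,232.28

Line 1 (08.39, Ilador, 3,918 kg, $968,490.42):
Base rate for 08.39 is 7.5%.
Additional duty on 08.39 from Ilador: +20.3%. Applied ad valorem rate: 7.5% + 20.3% = 27.8%.
Duty = $968,490.42 × 27.8% = $269,240.34.
Line 2 (14.99, Galova, 3,545 units, $869,304.90):
Base rate for 14.99 is 17.5%.
Origin Galova qualifies under the Zoray–Galova agreement and 14.99 is covered: preferential rate 9% applies instead.
Duty = $869,304.90 × 9% = $78,237.44.
Line 3 (48.79, Galova, 1,353 m², $132,242.22):
Base rate for 48.79 is 31.5%.
Origin Galova qualifies under the Zoray–Galova agreement and 48.79 is covered: preferential rate 22.5% applies instead.
Duty = $132,242.22 × 22.5% = $29,754.50.
Total = $269,240.34 + $78,237.44 + $29,754.50 = $377,232.28.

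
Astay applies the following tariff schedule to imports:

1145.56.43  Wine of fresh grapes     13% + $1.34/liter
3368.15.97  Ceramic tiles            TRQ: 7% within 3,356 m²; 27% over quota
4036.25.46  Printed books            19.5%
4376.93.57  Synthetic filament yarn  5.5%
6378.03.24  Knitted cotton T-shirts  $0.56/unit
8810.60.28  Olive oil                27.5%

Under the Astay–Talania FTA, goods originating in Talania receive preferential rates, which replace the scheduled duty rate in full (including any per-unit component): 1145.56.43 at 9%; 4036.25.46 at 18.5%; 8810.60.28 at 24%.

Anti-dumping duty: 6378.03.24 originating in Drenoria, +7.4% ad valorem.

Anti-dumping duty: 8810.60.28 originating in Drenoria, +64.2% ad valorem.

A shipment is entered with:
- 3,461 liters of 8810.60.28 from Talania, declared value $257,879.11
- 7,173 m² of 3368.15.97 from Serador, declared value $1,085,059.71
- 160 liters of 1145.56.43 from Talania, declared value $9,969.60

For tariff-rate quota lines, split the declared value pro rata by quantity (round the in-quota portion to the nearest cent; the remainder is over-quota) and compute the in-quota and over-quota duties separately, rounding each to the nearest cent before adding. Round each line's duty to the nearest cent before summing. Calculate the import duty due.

Line 1 (8810.60.28, Talania, 3,461 liters, $257,879.11):
Base rate for 8810.60.28 is 27.5%.
Origin Talania qualifies under the Astay–Talania agreement and 8810.60.28 is covered: preferential rate 24% applies instead.
The additional-duty order on 8810.60.28 targets Drenoria, not Talania; it does not apply.
Duty = $257,879.11 × 24% = $61,890.99.
Line 2 (3368.15.97, Serador, 7,173 m², $1,085,059.71):
Code 3368.15.97 is under a tariff-rate quota (threshold 3,356 m²). In-quota: 3,356 m² at 7%; over-quota: 3,817 m² at 27%.
Pro-rata value split: in-quota = $1,085,059.71 × 3,356/7,173 = $507,662.12; over-quota = $1,085,059.71 − $507,662.12 = $577,397.59.
In-quota duty = $507,662.12 × 7% = $35,536.35. Over-quota duty = $577,397.59 × 27% = $155,897.35.
Line duty = $35,536.35 + $155,897.35 = $191,433.70.
Line 3 (1145.56.43, Talania, 160 liters, $9,969.60):
Base rate for 1145.56.43 is 13% + $1.34/liter.
Origin Talania qualifies under the Astay–Talania agreement and 1145.56.43 is covered: preferential rate 9% applies instead.
Duty = $9,969.60 × 9% = $897.26.
Total = $61,890.99 + $191,433.70 + $897.26 = $254,221.95.

$254,221.95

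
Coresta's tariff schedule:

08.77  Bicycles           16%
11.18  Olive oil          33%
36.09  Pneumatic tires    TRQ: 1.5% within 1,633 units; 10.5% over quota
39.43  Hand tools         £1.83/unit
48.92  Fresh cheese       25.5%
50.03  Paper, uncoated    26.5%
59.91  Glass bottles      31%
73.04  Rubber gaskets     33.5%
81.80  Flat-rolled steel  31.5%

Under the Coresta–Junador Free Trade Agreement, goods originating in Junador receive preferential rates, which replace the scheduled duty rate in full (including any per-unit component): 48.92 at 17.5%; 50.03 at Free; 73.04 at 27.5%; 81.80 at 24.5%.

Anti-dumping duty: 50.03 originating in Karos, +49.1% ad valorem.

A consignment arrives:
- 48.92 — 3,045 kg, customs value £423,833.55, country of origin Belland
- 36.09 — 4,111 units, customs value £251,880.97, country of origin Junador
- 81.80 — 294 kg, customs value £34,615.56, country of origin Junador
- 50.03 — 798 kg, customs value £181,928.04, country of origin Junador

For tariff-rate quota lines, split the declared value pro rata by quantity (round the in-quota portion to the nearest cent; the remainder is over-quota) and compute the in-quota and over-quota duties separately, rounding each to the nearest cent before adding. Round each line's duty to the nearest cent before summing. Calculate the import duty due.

Line 1 (48.92, Belland, 3,045 kg, £423,833.55):
Base rate for 48.92 is 25.5%.
48.92 has an FTA preferential rate, but origin Belland is not Junador; base rate stands.
Duty = £423,833.55 × 25.5% = £108,077.56.
Line 2 (36.09, Junador, 4,111 units, £251,880.97):
Code 36.09 is under a tariff-rate quota (threshold 1,633 units). In-quota: 1,633 units at 1.5%; over-quota: 2,478 units at 10.5%.
Pro-rata value split: in-quota = £251,880.97 × 1,633/4,111 = £100,053.91; over-quota = £251,880.97 − £100,053.91 = £151,827.06.
In-quota duty = £100,053.91 × 1.5% = £1,500.81. Over-quota duty = £151,827.06 × 10.5% = £15,941.84.
Line duty = £1,500.81 + £15,941.84 = £17,442.65.
Line 3 (81.80, Junador, 294 kg, £34,615.56):
Base rate for 81.80 is 31.5%.
Origin Junador qualifies under the Coresta–Junador agreement and 81.80 is covered: preferential rate 24.5% applies instead.
Duty = £34,615.56 × 24.5% = £8,480.81.
Line 4 (50.03, Junador, 798 kg, £181,928.04):
Base rate for 50.03 is 26.5%.
Origin Junador qualifies under the Coresta–Junador agreement and 50.03 is covered: preferential rate Free applies instead.
The additional-duty order on 50.03 targets Karos, not Junador; it does not apply.
Duty = £181,928.04 × 0% = £0.00.
Total = £108,077.56 + £17,442.65 + £8,480.81 + £0.00 = £134,001.02.

£134,001.02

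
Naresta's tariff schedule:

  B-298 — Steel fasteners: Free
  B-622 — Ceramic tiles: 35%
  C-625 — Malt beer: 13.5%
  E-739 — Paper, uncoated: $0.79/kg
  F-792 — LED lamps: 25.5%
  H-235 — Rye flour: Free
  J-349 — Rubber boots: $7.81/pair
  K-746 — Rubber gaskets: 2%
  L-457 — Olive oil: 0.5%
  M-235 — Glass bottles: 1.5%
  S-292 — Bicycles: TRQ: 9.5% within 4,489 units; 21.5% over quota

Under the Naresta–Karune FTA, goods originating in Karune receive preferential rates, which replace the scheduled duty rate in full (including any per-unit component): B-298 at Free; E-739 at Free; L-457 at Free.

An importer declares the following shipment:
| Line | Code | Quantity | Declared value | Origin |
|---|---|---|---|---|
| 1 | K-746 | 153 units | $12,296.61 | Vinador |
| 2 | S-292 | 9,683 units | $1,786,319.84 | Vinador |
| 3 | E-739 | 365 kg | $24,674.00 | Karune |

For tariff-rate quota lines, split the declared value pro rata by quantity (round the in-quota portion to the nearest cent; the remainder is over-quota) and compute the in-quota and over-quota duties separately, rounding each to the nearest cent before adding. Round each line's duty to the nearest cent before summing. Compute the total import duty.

$284,929.01

Line 1 (K-746, Vinador, 153 units, $12,296.61):
Base rate for K-746 is 2%.
Duty = $12,296.61 × 2% = $245.93.
Line 2 (S-292, Vinador, 9,683 units, $1,786,319.84):
Code S-292 is under a tariff-rate quota (threshold 4,489 units). In-quota: 4,489 units at 9.5%; over-quota: 5,194 units at 21.5%.
Pro-rata value split: in-quota = $1,786,319.84 × 4,489/9,683 = $828,130.72; over-quota = $1,786,319.84 − $828,130.72 = $958,189.12.
In-quota duty = $828,130.72 × 9.5% = $78,672.42. Over-quota duty = $958,189.12 × 21.5% = $206,010.66.
Line duty = $78,672.42 + $206,010.66 = $284,683.08.
Line 3 (E-739, Karune, 365 kg, $24,674.00):
Base rate for E-739 is $0.79/kg.
Origin Karune qualifies under the Naresta–Karune agreement and E-739 is covered: preferential rate Free applies instead.
Duty = $24,674.00 × 0% = $0.00.
Total = $245.93 + $284,683.08 + $0.00 = $284,929.01.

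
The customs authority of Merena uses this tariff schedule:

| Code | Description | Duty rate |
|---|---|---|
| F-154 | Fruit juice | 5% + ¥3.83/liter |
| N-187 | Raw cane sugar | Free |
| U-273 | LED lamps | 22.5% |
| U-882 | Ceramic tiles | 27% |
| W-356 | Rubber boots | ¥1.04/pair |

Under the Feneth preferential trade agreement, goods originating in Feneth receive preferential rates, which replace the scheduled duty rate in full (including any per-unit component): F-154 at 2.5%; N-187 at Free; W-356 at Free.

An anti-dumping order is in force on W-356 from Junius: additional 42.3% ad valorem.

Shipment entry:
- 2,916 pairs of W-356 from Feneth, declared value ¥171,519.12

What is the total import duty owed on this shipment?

¥0.00

Line 1 (W-356, Feneth, 2,916 pairs, ¥171,519.12):
Base rate for W-356 is ¥1.04/pair.
Origin Feneth qualifies under the Merena–Feneth agreement and W-356 is covered: preferential rate Free applies instead.
The additional-duty order on W-356 targets Junius, not Feneth; it does not apply.
Duty = ¥171,519.12 × 0% = ¥0.00.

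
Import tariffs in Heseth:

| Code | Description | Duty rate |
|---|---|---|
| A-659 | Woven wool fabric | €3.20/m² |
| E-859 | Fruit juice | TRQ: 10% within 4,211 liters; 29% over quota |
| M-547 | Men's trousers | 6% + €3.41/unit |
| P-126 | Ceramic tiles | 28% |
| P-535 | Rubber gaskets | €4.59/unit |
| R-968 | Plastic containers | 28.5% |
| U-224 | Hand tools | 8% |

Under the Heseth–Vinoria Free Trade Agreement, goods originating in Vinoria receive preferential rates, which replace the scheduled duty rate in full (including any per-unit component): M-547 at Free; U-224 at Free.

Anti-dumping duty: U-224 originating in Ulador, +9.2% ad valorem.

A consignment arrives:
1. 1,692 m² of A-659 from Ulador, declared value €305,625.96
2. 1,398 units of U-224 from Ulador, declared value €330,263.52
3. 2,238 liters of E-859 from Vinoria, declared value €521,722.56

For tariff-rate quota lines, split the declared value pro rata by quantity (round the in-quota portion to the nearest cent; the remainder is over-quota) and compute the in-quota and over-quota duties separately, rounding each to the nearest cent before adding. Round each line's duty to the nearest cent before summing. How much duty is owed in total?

€114,391.99

Line 1 (A-659, Ulador, 1,692 m², €305,625.96):
Base rate for A-659 is €3.20/m².
Duty = 1,692 × €3.20 = €5,414.40.
Line 2 (U-224, Ulador, 1,398 units, €330,263.52):
Base rate for U-224 is 8%.
U-224 has an FTA preferential rate, but origin Ulador is not Vinoria; base rate stands.
Additional duty on U-224 from Ulador: +9.2%. Applied ad valorem rate: 8% + 9.2% = 17.2%.
Duty = €330,263.52 × 17.2% = €56,805.33.
Line 3 (E-859, Vinoria, 2,238 liters, €521,722.56):
Code E-859 is under a tariff-rate quota (threshold 4,211 liters). Quantity 2,238 liters is within the quota, so the in-quota rate 10% applies to the full value.
Duty = €521,722.56 × 10% = €52,172.26.
Total = €5,414.40 + €56,805.33 + €52,172.26 = €114,391.99.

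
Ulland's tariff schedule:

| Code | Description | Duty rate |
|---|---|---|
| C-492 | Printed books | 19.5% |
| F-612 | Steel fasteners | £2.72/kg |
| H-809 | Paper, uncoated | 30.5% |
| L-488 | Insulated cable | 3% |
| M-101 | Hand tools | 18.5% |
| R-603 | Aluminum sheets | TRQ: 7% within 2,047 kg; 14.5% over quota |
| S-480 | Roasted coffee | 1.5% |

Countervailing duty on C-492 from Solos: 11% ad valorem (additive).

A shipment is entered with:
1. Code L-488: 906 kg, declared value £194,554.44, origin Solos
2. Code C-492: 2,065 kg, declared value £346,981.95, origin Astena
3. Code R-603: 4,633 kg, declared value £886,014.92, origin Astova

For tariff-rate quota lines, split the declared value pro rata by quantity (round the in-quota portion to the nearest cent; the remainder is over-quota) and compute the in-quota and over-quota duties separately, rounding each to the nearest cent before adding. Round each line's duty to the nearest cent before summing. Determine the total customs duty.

£172,610.15

Line 1 (L-488, Solos, 906 kg, £194,554.44):
Base rate for L-488 is 3%.
Duty = £194,554.44 × 3% = £5,836.63.
Line 2 (C-492, Astena, 2,065 kg, £346,981.95):
Base rate for C-492 is 19.5%.
The additional-duty order on C-492 targets Solos, not Astena; it does not apply.
Duty = £346,981.95 × 19.5% = £67,661.48.
Line 3 (R-603, Astova, 4,633 kg, £886,014.92):
Code R-603 is under a tariff-rate quota (threshold 2,047 kg). In-quota: 2,047 kg at 7%; over-quota: 2,586 kg at 14.5%.
Pro-rata value split: in-quota = £886,014.92 × 2,047/4,633 = £391,468.28; over-quota = £886,014.92 − £391,468.28 = £494,546.64.
In-quota duty = £391,468.28 × 7% = £27,402.78. Over-quota duty = £494,546.64 × 14.5% = £71,709.26.
Line duty = £27,402.78 + £71,709.26 = £99,112.04.
Total = £5,836.63 + £67,661.48 + £99,112.04 = £172,610.15.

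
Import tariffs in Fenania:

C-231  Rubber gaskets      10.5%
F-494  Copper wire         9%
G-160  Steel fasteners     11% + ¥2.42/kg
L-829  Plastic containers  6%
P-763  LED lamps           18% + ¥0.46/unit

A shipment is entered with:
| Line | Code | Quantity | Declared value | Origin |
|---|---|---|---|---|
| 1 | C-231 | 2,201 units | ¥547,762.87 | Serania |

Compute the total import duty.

¥57,515.10

Line 1 (C-231, Serania, 2,201 units, ¥547,762.87):
Base rate for C-231 is 10.5%.
Duty = ¥547,762.87 × 10.5% = ¥57,515.10.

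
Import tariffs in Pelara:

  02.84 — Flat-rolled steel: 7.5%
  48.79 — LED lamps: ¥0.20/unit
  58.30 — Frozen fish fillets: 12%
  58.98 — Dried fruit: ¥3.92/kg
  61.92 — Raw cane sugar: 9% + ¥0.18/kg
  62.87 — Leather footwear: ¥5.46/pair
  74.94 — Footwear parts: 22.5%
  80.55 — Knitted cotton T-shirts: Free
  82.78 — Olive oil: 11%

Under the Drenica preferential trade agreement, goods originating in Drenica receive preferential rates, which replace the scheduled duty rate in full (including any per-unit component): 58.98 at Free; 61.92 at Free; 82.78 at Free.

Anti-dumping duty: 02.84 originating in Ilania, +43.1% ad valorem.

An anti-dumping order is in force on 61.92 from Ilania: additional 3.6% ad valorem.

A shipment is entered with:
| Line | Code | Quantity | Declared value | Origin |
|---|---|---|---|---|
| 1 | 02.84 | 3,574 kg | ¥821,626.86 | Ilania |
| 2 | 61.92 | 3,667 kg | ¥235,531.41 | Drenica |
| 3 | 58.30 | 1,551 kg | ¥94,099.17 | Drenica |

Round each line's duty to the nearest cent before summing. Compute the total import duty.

¥427,035.09

Line 1 (02.84, Ilania, 3,574 kg, ¥821,626.86):
Base rate for 02.84 is 7.5%.
Additional duty on 02.84 from Ilania: +43.1%. Applied ad valorem rate: 7.5% + 43.1% = 50.6%.
Duty = ¥821,626.86 × 50.6% = ¥415,743.19.
Line 2 (61.92, Drenica, 3,667 kg, ¥235,531.41):
Base rate for 61.92 is 9% + ¥0.18/kg.
Origin Drenica qualifies under the Pelara–Drenica agreement and 61.92 is covered: preferential rate Free applies instead.
The additional-duty order on 61.92 targets Ilania, not Drenica; it does not apply.
Duty = ¥235,531.41 × 0% = ¥0.00.
Line 3 (58.30, Drenica, 1,551 kg, ¥94,099.17):
Base rate for 58.30 is 12%.
Origin Drenica is the FTA partner but 58.30 is not on the preference list; base rate stands.
Duty = ¥94,099.17 × 12% = ¥11,291.90.
Total = ¥415,743.19 + ¥0.00 + ¥11,291.90 = ¥427,035.09.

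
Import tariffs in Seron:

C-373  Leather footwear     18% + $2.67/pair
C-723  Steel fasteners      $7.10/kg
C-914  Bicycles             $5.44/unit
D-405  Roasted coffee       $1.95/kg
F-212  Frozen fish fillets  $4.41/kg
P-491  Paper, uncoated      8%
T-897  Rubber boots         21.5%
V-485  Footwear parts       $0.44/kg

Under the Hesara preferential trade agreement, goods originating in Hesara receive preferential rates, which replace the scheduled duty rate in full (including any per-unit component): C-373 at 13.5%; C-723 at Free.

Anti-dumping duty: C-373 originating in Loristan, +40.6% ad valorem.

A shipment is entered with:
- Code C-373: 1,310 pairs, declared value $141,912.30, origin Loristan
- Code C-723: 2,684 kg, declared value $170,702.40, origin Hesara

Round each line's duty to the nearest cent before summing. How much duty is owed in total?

$86,658.31

Line 1 (C-373, Loristan, 1,310 pairs, $141,912.30):
Base rate for C-373 is 18% + $2.67/pair.
C-373 has an FTA preferential rate, but origin Loristan is not Hesara; base rate stands.
Additional duty on C-373 from Loristan: +40.6%. Applied ad valorem rate: 18% + 40.6% = 58.6%.
Duty = $141,912.30 × 58.6% + 1,310 × $2.67 = $86,658.31.
Line 2 (C-723, Hesara, 2,684 kg, $170,702.40):
Base rate for C-723 is $7.10/kg.
Origin Hesara qualifies under the Seron–Hesara agreement and C-723 is covered: preferential rate Free applies instead.
Duty = $170,702.40 × 0% = $0.00.
Total = $86,658.31 + $0.00 = $86,658.31.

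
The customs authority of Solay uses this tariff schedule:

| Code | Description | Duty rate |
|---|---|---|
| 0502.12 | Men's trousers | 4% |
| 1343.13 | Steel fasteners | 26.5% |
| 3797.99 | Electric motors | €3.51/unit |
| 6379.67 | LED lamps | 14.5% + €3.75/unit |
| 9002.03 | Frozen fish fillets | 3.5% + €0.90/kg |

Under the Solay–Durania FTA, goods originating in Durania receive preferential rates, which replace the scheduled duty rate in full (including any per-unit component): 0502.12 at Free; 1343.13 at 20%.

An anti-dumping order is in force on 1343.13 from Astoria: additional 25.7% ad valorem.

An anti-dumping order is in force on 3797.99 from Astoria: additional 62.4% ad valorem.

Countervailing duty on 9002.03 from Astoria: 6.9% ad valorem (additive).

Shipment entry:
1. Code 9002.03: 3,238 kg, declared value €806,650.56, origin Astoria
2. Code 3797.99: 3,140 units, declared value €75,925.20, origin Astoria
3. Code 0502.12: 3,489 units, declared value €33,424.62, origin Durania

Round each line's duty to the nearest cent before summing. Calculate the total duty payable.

€145,204.58

Line 1 (9002.03, Astoria, 3,238 kg, €806,650.56):
Base rate for 9002.03 is 3.5% + €0.90/kg.
Additional duty on 9002.03 from Astoria: +6.9%. Applied ad valorem rate: 3.5% + 6.9% = 10.4%.
Duty = €806,650.56 × 10.4% + 3,238 × €0.90 = €86,805.86.
Line 2 (3797.99, Astoria, 3,140 units, €75,925.20):
Base rate for 3797.99 is €3.51/unit.
Additional duty on 3797.99 from Astoria: +62.4% ad valorem. Applied ad valorem rate = 62.4%.
Duty = €75,925.20 × 62.4% + 3,140 × €3.51 = €58,398.72.
Line 3 (0502.12, Durania, 3,489 units, €33,424.62):
Base rate for 0502.12 is 4%.
Origin Durania qualifies under the Solay–Durania agreement and 0502.12 is covered: preferential rate Free applies instead.
Duty = €33,424.62 × 0% = €0.00.
Total = €86,805.86 + €58,398.72 + €0.00 = €145,204.58.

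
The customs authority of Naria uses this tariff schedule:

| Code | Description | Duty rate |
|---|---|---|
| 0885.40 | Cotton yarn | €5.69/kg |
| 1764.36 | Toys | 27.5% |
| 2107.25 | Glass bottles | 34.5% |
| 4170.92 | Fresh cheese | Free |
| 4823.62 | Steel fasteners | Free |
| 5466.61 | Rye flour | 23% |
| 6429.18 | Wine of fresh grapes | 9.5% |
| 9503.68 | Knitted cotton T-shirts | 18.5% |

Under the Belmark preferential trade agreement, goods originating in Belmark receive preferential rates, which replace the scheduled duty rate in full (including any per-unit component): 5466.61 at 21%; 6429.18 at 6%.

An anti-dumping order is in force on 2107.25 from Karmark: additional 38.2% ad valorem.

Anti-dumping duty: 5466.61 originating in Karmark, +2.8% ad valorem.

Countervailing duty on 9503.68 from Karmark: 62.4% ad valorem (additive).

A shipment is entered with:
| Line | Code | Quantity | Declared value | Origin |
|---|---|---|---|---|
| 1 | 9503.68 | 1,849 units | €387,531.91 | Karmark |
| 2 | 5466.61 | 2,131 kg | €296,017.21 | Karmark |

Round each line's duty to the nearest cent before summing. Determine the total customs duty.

Line 1 (9503.68, Karmark, 1,849 units, €387,531.91):
Base rate for 9503.68 is 18.5%.
Additional duty on 9503.68 from Karmark: +62.4%. Applied ad valorem rate: 18.5% + 62.4% = 80.9%.
Duty = €387,531.91 × 80.9% = €313,513.32.
Line 2 (5466.61, Karmark, 2,131 kg, €296,017.21):
Base rate for 5466.61 is 23%.
5466.61 has an FTA preferential rate, but origin Karmark is not Belmark; base rate stands.
Additional duty on 5466.61 from Karmark: +2.8%. Applied ad valorem rate: 23% + 2.8% = 25.8%.
Duty = €296,017.21 × 25.8% = €76,372.44.
Total = €313,513.32 + €76,372.44 = €389,885.76.

€389,885.76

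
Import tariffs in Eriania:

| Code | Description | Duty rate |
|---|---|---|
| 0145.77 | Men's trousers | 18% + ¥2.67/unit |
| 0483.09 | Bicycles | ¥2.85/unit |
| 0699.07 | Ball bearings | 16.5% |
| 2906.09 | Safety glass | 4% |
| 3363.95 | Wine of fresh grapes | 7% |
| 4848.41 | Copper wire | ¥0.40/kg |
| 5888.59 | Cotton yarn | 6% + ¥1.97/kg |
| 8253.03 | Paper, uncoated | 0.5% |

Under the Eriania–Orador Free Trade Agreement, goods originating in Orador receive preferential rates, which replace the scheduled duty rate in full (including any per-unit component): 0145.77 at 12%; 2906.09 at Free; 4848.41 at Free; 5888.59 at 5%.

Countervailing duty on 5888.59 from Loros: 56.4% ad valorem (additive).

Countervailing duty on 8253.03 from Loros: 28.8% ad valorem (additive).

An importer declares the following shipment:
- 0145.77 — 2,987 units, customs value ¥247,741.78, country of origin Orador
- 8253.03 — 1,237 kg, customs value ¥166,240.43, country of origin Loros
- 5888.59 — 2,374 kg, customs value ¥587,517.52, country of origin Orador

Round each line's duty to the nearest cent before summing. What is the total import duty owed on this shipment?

Line 1 (0145.77, Orador, 2,987 units, ¥247,741.78):
Base rate for 0145.77 is 18% + ¥2.67/unit.
Origin Orador qualifies under the Eriania–Orador agreement and 0145.77 is covered: preferential rate 12% applies instead.
Duty = ¥247,741.78 × 12% = ¥29,729.01.
Line 2 (8253.03, Loros, 1,237 kg, ¥166,240.43):
Base rate for 8253.03 is 0.5%.
Additional duty on 8253.03 from Loros: +28.8%. Applied ad valorem rate: 0.5% + 28.8% = 29.3%.
Duty = ¥166,240.43 × 29.3% = ¥48,708.45.
Line 3 (5888.59, Orador, 2,374 kg, ¥587,517.52):
Base rate for 5888.59 is 6% + ¥1.97/kg.
Origin Orador qualifies under the Eriania–Orador agreement and 5888.59 is covered: preferential rate 5% applies instead.
The additional-duty order on 5888.59 targets Loros, not Orador; it does not apply.
Duty = ¥587,517.52 × 5% = ¥29,375.88.
Total = ¥29,729.01 + ¥48,708.45 + ¥29,375.88 = ¥107,813.34.

¥107,813.34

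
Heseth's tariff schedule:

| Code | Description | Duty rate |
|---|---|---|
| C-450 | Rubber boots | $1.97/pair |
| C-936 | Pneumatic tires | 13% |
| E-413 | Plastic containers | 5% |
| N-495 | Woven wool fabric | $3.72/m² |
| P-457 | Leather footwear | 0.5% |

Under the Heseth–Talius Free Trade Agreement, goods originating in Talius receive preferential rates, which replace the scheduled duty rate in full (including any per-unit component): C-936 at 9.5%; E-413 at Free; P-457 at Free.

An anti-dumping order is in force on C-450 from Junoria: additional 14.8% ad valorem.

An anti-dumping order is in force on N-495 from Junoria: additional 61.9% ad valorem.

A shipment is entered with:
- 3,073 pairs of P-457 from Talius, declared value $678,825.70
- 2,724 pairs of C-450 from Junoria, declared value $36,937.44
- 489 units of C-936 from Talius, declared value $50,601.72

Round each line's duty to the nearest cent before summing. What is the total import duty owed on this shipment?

Line 1 (P-457, Talius, 3,073 pairs, $678,825.70):
Base rate for P-457 is 0.5%.
Origin Talius qualifies under the Heseth–Talius agreement and P-457 is covered: preferential rate Free applies instead.
Duty = $678,825.70 × 0% = $0.00.
Line 2 (C-450, Junoria, 2,724 pairs, $36,937.44):
Base rate for C-450 is $1.97/pair.
Additional duty on C-450 from Junoria: +14.8% ad valorem. Applied ad valorem rate = 14.8%.
Duty = $36,937.44 × 14.8% + 2,724 × $1.97 = $10,833.02.
Line 3 (C-936, Talius, 489 units, $50,601.72):
Base rate for C-936 is 13%.
Origin Talius qualifies under the Heseth–Talius agreement and C-936 is covered: preferential rate 9.5% applies instead.
Duty = $50,601.72 × 9.5% = $4,807.16.
Total = $0.00 + $10,833.02 + $4,807.16 = $15,640.18.

$15,640.18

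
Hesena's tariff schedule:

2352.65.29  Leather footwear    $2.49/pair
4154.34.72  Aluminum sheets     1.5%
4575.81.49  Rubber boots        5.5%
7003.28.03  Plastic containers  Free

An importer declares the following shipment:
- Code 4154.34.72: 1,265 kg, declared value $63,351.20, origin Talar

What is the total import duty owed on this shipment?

$950.27

Line 1 (4154.34.72, Talar, 1,265 kg, $63,351.20):
Base rate for 4154.34.72 is 1.5%.
Duty = $63,351.20 × 1.5% = $950.27.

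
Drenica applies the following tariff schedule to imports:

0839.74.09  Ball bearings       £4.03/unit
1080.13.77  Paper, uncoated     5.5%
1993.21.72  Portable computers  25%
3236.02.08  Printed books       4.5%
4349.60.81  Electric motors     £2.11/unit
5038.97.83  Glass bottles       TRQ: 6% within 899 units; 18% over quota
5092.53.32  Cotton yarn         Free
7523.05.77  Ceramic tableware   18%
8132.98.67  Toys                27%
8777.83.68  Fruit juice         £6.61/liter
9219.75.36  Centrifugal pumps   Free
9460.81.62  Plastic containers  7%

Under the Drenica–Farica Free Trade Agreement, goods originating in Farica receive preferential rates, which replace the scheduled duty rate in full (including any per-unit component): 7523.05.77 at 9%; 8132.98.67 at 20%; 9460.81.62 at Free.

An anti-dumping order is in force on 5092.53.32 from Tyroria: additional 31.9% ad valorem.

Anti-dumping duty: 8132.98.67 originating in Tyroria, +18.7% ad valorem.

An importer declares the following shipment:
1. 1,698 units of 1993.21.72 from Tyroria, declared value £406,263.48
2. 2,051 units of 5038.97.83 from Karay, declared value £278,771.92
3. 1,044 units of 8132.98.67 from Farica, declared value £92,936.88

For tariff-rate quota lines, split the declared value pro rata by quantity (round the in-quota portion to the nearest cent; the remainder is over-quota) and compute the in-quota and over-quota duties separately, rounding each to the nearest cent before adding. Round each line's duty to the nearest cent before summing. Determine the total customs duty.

£155,669.14

Line 1 (1993.21.72, Tyroria, 1,698 units, £406,263.48):
Base rate for 1993.21.72 is 25%.
Duty = £406,263.48 × 25% = £101,565.87.
Line 2 (5038.97.83, Karay, 2,051 units, £278,771.92):
Code 5038.97.83 is under a tariff-rate quota (threshold 899 units). In-quota: 899 units at 6%; over-quota: 1,152 units at 18%.
Pro-rata value split: in-quota = £278,771.92 × 899/2,051 = £122,192.08; over-quota = £278,771.92 − £122,192.08 = £156,579.84.
In-quota duty = £122,192.08 × 6% = £7,331.52. Over-quota duty = £156,579.84 × 18% = £28,184.37.
Line duty = £7,331.52 + £28,184.37 = £35,515.89.
Line 3 (8132.98.67, Farica, 1,044 units, £92,936.88):
Base rate for 8132.98.67 is 27%.
Origin Farica qualifies under the Drenica–Farica agreement and 8132.98.67 is covered: preferential rate 20% applies instead.
The additional-duty order on 8132.98.67 targets Tyroria, not Farica; it does not apply.
Duty = £92,936.88 × 20% = £18,587.38.
Total = £101,565.87 + £35,515.89 + £18,587.38 = £155,669.14.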